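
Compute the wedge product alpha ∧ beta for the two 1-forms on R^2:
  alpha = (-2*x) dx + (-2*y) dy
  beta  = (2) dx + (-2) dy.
alpha ∧ beta = (4*x + 4*y) dx ∧ dy

Distribute the wedge, using dx_i ∧ dx_j = -dx_j ∧ dx_i and dx_i ∧ dx_i = 0. For each pair (i, j) with i < j, the coefficient of dx_i ∧ dx_j in alpha ∧ beta is (alpha_i * beta_j - alpha_j * beta_i). Collecting: alpha ∧ beta = (4*x + 4*y) dx ∧ dy.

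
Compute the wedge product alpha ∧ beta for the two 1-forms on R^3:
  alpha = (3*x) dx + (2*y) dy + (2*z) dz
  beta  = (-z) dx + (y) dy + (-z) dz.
alpha ∧ beta = (y*(3*x + 2*z)) dx ∧ dy + (z*(-3*x + 2*z)) dx ∧ dz + (-4*y*z) dy ∧ dz

Distribute the wedge, using dx_i ∧ dx_j = -dx_j ∧ dx_i and dx_i ∧ dx_i = 0. For each pair (i, j) with i < j, the coefficient of dx_i ∧ dx_j in alpha ∧ beta is (alpha_i * beta_j - alpha_j * beta_i). Collecting: alpha ∧ beta = (y*(3*x + 2*z)) dx ∧ dy + (z*(-3*x + 2*z)) dx ∧ dz + (-4*y*z) dy ∧ dz.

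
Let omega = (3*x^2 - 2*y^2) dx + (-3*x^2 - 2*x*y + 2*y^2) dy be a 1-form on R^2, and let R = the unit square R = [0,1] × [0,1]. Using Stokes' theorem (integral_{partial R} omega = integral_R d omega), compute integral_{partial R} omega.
integral_(partial R) omega = -2

Stokes: integral_partial_R omega = integral_R d omega with d omega = (∂Q/∂x - ∂P/∂y) dx ∧ dy.
  ∂Q/∂x = -6*x - 2*y
  ∂P/∂y = -4*y
  integrand = ∂Q/∂x - ∂P/∂y = -6*x + 2*y.
Integrating over R: integral_0^1 integral_0^1 (-6*x + 2*y) dx dy = -2.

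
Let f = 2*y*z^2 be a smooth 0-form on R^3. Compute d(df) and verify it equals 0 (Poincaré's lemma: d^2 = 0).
d(df) = 0

Step 1: df = sum_i (∂f/∂x_i) dx_i = (0) dx + (2*z^2) dy + (4*y*z) dz.
Step 2: Apply d again. Using the 1-form formula, the coefficient of dx ∧ dy in d(df) is ∂^2 f/∂x ∂y - ∂^2 f/∂y ∂x = (0) - (0) = 0 (equality of mixed partials for smooth f).
Similarly for dx ∧ dz and dy ∧ dz — all coefficients vanish. So d(df) = 0.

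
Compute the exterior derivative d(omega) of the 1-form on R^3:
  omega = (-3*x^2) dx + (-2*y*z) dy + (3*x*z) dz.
d(omega) = (3*z) dx ∧ dz + (2*y) dy ∧ dz

For a 1-form omega = sum_i f_i dx_i, the exterior derivative is
  d(omega) = sum_{i < j} (∂f_j/∂x_i - ∂f_i/∂x_j) dx_i ∧ dx_j.
  coefficient of dx ∧ dz: ∂f_3/∂x - ∂f_1/∂z = ∂(3*x*z)/∂x - ∂(-3*x^2)/∂z = 3*z
  coefficient of dy ∧ dz: ∂f_3/∂y - ∂f_2/∂z = ∂(3*x*z)/∂y - ∂(-2*y*z)/∂z = 2*y
Assembling: d(omega) = (3*z) dx ∧ dz + (2*y) dy ∧ dz.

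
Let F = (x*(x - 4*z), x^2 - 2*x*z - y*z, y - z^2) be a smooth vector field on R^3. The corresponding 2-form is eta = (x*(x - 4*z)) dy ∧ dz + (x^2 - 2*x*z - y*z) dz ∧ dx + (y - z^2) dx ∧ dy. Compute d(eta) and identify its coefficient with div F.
d(eta) = (2*x - 7*z) dx ∧ dy ∧ dz; div F = 2*x - 7*z

For a 2-form in R^3 of the form above, applying d gives a 3-form with coefficient ∂P/∂x + ∂Q/∂y + ∂R/∂z:
  ∂P/∂x = 2*x - 4*z
  ∂Q/∂y = -z
  ∂R/∂z = -2*z
Sum = 2*x - 7*z, which is exactly div F.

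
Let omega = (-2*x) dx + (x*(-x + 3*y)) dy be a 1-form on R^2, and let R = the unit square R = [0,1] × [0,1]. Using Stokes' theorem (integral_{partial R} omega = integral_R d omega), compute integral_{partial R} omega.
integral_(partial R) omega = 1/2

Stokes: integral_partial_R omega = integral_R d omega with d omega = (∂Q/∂x - ∂P/∂y) dx ∧ dy.
  ∂Q/∂x = -2*x + 3*y
  ∂P/∂y = 0
  integrand = ∂Q/∂x - ∂P/∂y = -2*x + 3*y.
Integrating over R: integral_0^1 integral_0^1 (-2*x + 3*y) dx dy = 1/2.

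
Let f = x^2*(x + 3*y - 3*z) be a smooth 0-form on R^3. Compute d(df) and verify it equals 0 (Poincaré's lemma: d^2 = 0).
d(df) = 0

Step 1: df = sum_i (∂f/∂x_i) dx_i = (3*x*(x + 2*y - 2*z)) dx + (3*x^2) dy + (-3*x^2) dz.
Step 2: Apply d again. Using the 1-form formula, the coefficient of dx ∧ dy in d(df) is ∂^2 f/∂x ∂y - ∂^2 f/∂y ∂x = (6*x) - (6*x) = 0 (equality of mixed partials for smooth f).
Similarly for dx ∧ dz and dy ∧ dz — all coefficients vanish. So d(df) = 0.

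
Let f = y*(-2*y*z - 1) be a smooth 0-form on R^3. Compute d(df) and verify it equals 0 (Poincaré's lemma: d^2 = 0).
d(df) = 0

Step 1: df = sum_i (∂f/∂x_i) dx_i = (0) dx + (-4*y*z - 1) dy + (-2*y^2) dz.
Step 2: Apply d again. Using the 1-form formula, the coefficient of dx ∧ dy in d(df) is ∂^2 f/∂x ∂y - ∂^2 f/∂y ∂x = (0) - (0) = 0 (equality of mixed partials for smooth f).
Similarly for dx ∧ dz and dy ∧ dz — all coefficients vanish. So d(df) = 0.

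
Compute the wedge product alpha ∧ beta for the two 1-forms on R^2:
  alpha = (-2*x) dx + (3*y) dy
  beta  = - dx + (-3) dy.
alpha ∧ beta = (6*x + 3*y) dx ∧ dy

Distribute the wedge, using dx_i ∧ dx_j = -dx_j ∧ dx_i and dx_i ∧ dx_i = 0. For each pair (i, j) with i < j, the coefficient of dx_i ∧ dx_j in alpha ∧ beta is (alpha_i * beta_j - alpha_j * beta_i). Collecting: alpha ∧ beta = (6*x + 3*y) dx ∧ dy.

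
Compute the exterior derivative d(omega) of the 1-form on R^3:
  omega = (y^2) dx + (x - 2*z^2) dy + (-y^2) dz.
d(omega) = (1 - 2*y) dx ∧ dy + (-2*y + 4*z) dy ∧ dz

For a 1-form omega = sum_i f_i dx_i, the exterior derivative is
  d(omega) = sum_{i < j} (∂f_j/∂x_i - ∂f_i/∂x_j) dx_i ∧ dx_j.
  coefficient of dx ∧ dy: ∂f_2/∂x - ∂f_1/∂y = ∂(x - 2*z^2)/∂x - ∂(y^2)/∂y = 1 - 2*y
  coefficient of dy ∧ dz: ∂f_3/∂y - ∂f_2/∂z = ∂(-y^2)/∂y - ∂(x - 2*z^2)/∂z = -2*y + 4*z
Assembling: d(omega) = (1 - 2*y) dx ∧ dy + (-2*y + 4*z) dy ∧ dz.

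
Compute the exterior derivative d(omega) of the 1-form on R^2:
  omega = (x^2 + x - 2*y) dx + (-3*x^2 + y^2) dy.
d(omega) = (2 - 6*x) dx ∧ dy

For a 1-form omega = sum_i f_i dx_i, the exterior derivative is
  d(omega) = sum_{i < j} (∂f_j/∂x_i - ∂f_i/∂x_j) dx_i ∧ dx_j.
  coefficient of dx ∧ dy: ∂f_2/∂x - ∂f_1/∂y = ∂(-3*x^2 + y^2)/∂x - ∂(x^2 + x - 2*y)/∂y = 2 - 6*x
Assembling: d(omega) = (2 - 6*x) dx ∧ dy.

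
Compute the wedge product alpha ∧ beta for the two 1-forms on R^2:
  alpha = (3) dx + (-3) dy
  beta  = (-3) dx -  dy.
alpha ∧ beta = (-12) dx ∧ dy

Distribute the wedge, using dx_i ∧ dx_j = -dx_j ∧ dx_i and dx_i ∧ dx_i = 0. For each pair (i, j) with i < j, the coefficient of dx_i ∧ dx_j in alpha ∧ beta is (alpha_i * beta_j - alpha_j * beta_i). Collecting: alpha ∧ beta = (-12) dx ∧ dy.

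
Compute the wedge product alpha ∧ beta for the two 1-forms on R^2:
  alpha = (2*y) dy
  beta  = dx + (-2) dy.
alpha ∧ beta = (-2*y) dx ∧ dy

Distribute the wedge, using dx_i ∧ dx_j = -dx_j ∧ dx_i and dx_i ∧ dx_i = 0. For each pair (i, j) with i < j, the coefficient of dx_i ∧ dx_j in alpha ∧ beta is (alpha_i * beta_j - alpha_j * beta_i). Collecting: alpha ∧ beta = (-2*y) dx ∧ dy.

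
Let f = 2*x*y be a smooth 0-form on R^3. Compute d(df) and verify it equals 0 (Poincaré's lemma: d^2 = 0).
d(df) = 0

Step 1: df = sum_i (∂f/∂x_i) dx_i = (2*y) dx + (2*x) dy + (0) dz.
Step 2: Apply d again. Using the 1-form formula, the coefficient of dx ∧ dy in d(df) is ∂^2 f/∂x ∂y - ∂^2 f/∂y ∂x = (2) - (2) = 0 (equality of mixed partials for smooth f).
Similarly for dx ∧ dz and dy ∧ dz — all coefficients vanish. So d(df) = 0.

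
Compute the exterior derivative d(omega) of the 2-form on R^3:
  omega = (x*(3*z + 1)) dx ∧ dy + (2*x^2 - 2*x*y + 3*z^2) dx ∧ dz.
d(omega) = (5*x) dx ∧ dy ∧ dz

For a 2-form omega = sum_{i<j} g_{ij} dx_i ∧ dx_j, the exterior derivative is
  d(omega) = sum_{i<j} d(g_{ij}) ∧ dx_i ∧ dx_j = sum_{i<j, k} (∂g_{ij}/∂x_k) dx_k ∧ dx_i ∧ dx_j.
Expand each term, using dx_k ∧ dx_i ∧ dx_j = sgn(permutation) dx_{(a)} ∧ dx_{(b)} ∧ dx_{(c)} with (a < b < c) sorted:
  d(x*(3*z + 1)) includes (∂/∂z)(x*(3*z + 1)) dz = (3*x) dz, which multiplied by dx ∧ dy gives (3*x) dx ∧ dy ∧ dz
  d(2*x^2 - 2*x*y + 3*z^2) includes (∂/∂y)(2*x^2 - 2*x*y + 3*z^2) dy = (-2*x) dy, which multiplied by dx ∧ dz gives (2*x) dx ∧ dy ∧ dz
Collecting like 3-forms: d(omega) = (5*x) dx ∧ dy ∧ dz.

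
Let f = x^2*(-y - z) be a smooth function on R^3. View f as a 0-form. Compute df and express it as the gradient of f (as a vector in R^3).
df = (2*x*(-y - z)) dx + (-x^2) dy + (-x^2) dz; grad f = (2*x*(-y - z), -x^2, -x^2)

For a 0-form f, d f = (∂f/∂x) dx + (∂f/∂y) dy + (∂f/∂z) dz. The components of the vector representation are exactly the entries of grad f in Cartesian coordinates:
  ∂f/∂x = 2*x*(-y - z)
  ∂f/∂y = -x^2
  ∂f/∂z = -x^2.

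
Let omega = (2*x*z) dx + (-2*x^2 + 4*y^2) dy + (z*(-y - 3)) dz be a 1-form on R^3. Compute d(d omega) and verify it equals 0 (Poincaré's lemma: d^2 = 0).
d(d omega) = 0

Step 1: d omega = sum_{i<j} (∂f_j/∂x_i - ∂f_i/∂x_j) dx_i ∧ dx_j:
  coeff of dx ∧ dy: -4*x
  coeff of dx ∧ dz: -2*x
  coeff of dy ∧ dz: -z
Step 2: Apply d again to each 2-form coefficient. The only possible 3-form in R^3 is dx ∧ dy ∧ dz, with coefficient
  ∂(coeff of dy∧dz)/∂x - ∂(coeff of dx∧dz)/∂y + ∂(coeff of dx∧dy)/∂z
  = ∂/∂x (-z) - ∂/∂y (-2*x) + ∂/∂z (-4*x).
Each of these terms simplifies to sums of mixed partials that cancel in pairs. The result is 0 (by equality of mixed partials for smooth functions — Schwarz / Clairaut).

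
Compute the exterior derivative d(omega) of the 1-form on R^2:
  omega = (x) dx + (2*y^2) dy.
d(omega) = 0

For a 1-form omega = sum_i f_i dx_i, the exterior derivative is
  d(omega) = sum_{i < j} (∂f_j/∂x_i - ∂f_i/∂x_j) dx_i ∧ dx_j.

Assembling: d(omega) = 0.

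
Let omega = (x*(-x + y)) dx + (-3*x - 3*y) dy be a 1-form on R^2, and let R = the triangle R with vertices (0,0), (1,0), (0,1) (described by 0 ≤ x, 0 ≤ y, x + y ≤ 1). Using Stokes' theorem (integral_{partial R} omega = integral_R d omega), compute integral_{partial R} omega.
integral_(partial R) omega = -5/3

Stokes: integral_partial_R omega = integral_R d omega with d omega = (∂Q/∂x - ∂P/∂y) dx ∧ dy.
  ∂Q/∂x = -3
  ∂P/∂y = x
  integrand = ∂Q/∂x - ∂P/∂y = -x - 3.
Integrating over R: integral_0^1 integral_0^{1-x} (-x - 3) dy dx = -5/3.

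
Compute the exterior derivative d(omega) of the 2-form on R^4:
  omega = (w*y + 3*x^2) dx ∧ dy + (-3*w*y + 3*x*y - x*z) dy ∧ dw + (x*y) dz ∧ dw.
d(omega) = (4*y - z) dx ∧ dy ∧ dw + (2*x) dy ∧ dz ∧ dw + (y) dx ∧ dz ∧ dw

For a 2-form omega = sum_{i<j} g_{ij} dx_i ∧ dx_j, the exterior derivative is
  d(omega) = sum_{i<j} d(g_{ij}) ∧ dx_i ∧ dx_j = sum_{i<j, k} (∂g_{ij}/∂x_k) dx_k ∧ dx_i ∧ dx_j.
Expand each term, using dx_k ∧ dx_i ∧ dx_j = sgn(permutation) dx_{(a)} ∧ dx_{(b)} ∧ dx_{(c)} with (a < b < c) sorted:
  d(w*y + 3*x^2) includes (∂/∂w)(w*y + 3*x^2) dw = (y) dw, which multiplied by dx ∧ dy gives (y) dx ∧ dy ∧ dw
  d(-3*w*y + 3*x*y - x*z) includes (∂/∂x)(-3*w*y + 3*x*y - x*z) dx = (3*y - z) dx, which multiplied by dy ∧ dw gives (3*y - z) dx ∧ dy ∧ dw
  d(-3*w*y + 3*x*y - x*z) includes (∂/∂z)(-3*w*y + 3*x*y - x*z) dz = (-x) dz, which multiplied by dy ∧ dw gives (x) dy ∧ dz ∧ dw
  d(x*y) includes (∂/∂x)(x*y) dx = (y) dx, which multiplied by dz ∧ dw gives (y) dx ∧ dz ∧ dw
  d(x*y) includes (∂/∂y)(x*y) dy = (x) dy, which multiplied by dz ∧ dw gives (x) dy ∧ dz ∧ dw
Collecting like 3-forms: d(omega) = (4*y - z) dx ∧ dy ∧ dw + (2*x) dy ∧ dz ∧ dw + (y) dx ∧ dz ∧ dw.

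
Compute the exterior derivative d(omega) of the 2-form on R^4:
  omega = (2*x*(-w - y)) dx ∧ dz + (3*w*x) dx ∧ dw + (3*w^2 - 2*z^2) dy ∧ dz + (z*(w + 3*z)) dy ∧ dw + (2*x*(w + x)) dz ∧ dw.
d(omega) = (2*x) dx ∧ dy ∧ dz + (2*w + 2*x) dx ∧ dz ∧ dw + (5*w - 6*z) dy ∧ dz ∧ dw

For a 2-form omega = sum_{i<j} g_{ij} dx_i ∧ dx_j, the exterior derivative is
  d(omega) = sum_{i<j} d(g_{ij}) ∧ dx_i ∧ dx_j = sum_{i<j, k} (∂g_{ij}/∂x_k) dx_k ∧ dx_i ∧ dx_j.
Expand each term, using dx_k ∧ dx_i ∧ dx_j = sgn(permutation) dx_{(a)} ∧ dx_{(b)} ∧ dx_{(c)} with (a < b < c) sorted:
  d(2*x*(-w - y)) includes (∂/∂y)(2*x*(-w - y)) dy = (-2*x) dy, which multiplied by dx ∧ dz gives (2*x) dx ∧ dy ∧ dz
  d(2*x*(-w - y)) includes (∂/∂w)(2*x*(-w - y)) dw = (-2*x) dw, which multiplied by dx ∧ dz gives (-2*x) dx ∧ dz ∧ dw
  d(3*w^2 - 2*z^2) includes (∂/∂w)(3*w^2 - 2*z^2) dw = (6*w) dw, which multiplied by dy ∧ dz gives (6*w) dy ∧ dz ∧ dw
  d(z*(w + 3*z)) includes (∂/∂z)(z*(w + 3*z)) dz = (w + 6*z) dz, which multiplied by dy ∧ dw gives (-w - 6*z) dy ∧ dz ∧ dw
  d(2*x*(w + x)) includes (∂/∂x)(2*x*(w + x)) dx = (2*w + 4*x) dx, which multiplied by dz ∧ dw gives (2*w + 4*x) dx ∧ dz ∧ dw
Collecting like 3-forms: d(omega) = (2*x) dx ∧ dy ∧ dz + (2*w + 2*x) dx ∧ dz ∧ dw + (5*w - 6*z) dy ∧ dz ∧ dw.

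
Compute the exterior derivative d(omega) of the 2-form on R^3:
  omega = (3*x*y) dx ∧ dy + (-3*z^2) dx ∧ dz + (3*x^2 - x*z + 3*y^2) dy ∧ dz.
d(omega) = (6*x - z) dx ∧ dy ∧ dz

For a 2-form omega = sum_{i<j} g_{ij} dx_i ∧ dx_j, the exterior derivative is
  d(omega) = sum_{i<j} d(g_{ij}) ∧ dx_i ∧ dx_j = sum_{i<j, k} (∂g_{ij}/∂x_k) dx_k ∧ dx_i ∧ dx_j.
Expand each term, using dx_k ∧ dx_i ∧ dx_j = sgn(permutation) dx_{(a)} ∧ dx_{(b)} ∧ dx_{(c)} with (a < b < c) sorted:
  d(3*x^2 - x*z + 3*y^2) includes (∂/∂x)(3*x^2 - x*z + 3*y^2) dx = (6*x - z) dx, which multiplied by dy ∧ dz gives (6*x - z) dx ∧ dy ∧ dz
Collecting like 3-forms: d(omega) = (6*x - z) dx ∧ dy ∧ dz.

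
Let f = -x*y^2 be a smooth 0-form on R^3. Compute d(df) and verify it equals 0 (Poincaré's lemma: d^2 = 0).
d(df) = 0

Step 1: df = sum_i (∂f/∂x_i) dx_i = (-y^2) dx + (-2*x*y) dy + (0) dz.
Step 2: Apply d again. Using the 1-form formula, the coefficient of dx ∧ dy in d(df) is ∂^2 f/∂x ∂y - ∂^2 f/∂y ∂x = (-2*y) - (-2*y) = 0 (equality of mixed partials for smooth f).
Similarly for dx ∧ dz and dy ∧ dz — all coefficients vanish. So d(df) = 0.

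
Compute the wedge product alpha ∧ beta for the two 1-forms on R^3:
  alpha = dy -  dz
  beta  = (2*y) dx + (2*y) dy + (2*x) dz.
alpha ∧ beta = (-2*y) dx ∧ dy + (2*x + 2*y) dy ∧ dz + (2*y) dx ∧ dz

Distribute the wedge, using dx_i ∧ dx_j = -dx_j ∧ dx_i and dx_i ∧ dx_i = 0. For each pair (i, j) with i < j, the coefficient of dx_i ∧ dx_j in alpha ∧ beta is (alpha_i * beta_j - alpha_j * beta_i). Collecting: alpha ∧ beta = (-2*y) dx ∧ dy + (2*x + 2*y) dy ∧ dz + (2*y) dx ∧ dz.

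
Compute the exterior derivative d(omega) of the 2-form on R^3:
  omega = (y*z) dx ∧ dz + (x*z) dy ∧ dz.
d(omega) = 0

For a 2-form omega = sum_{i<j} g_{ij} dx_i ∧ dx_j, the exterior derivative is
  d(omega) = sum_{i<j} d(g_{ij}) ∧ dx_i ∧ dx_j = sum_{i<j, k} (∂g_{ij}/∂x_k) dx_k ∧ dx_i ∧ dx_j.
Expand each term, using dx_k ∧ dx_i ∧ dx_j = sgn(permutation) dx_{(a)} ∧ dx_{(b)} ∧ dx_{(c)} with (a < b < c) sorted:
  d(y*z) includes (∂/∂y)(y*z) dy = (z) dy, which multiplied by dx ∧ dz gives (-z) dx ∧ dy ∧ dz
  d(x*z) includes (∂/∂x)(x*z) dx = (z) dx, which multiplied by dy ∧ dz gives (z) dx ∧ dy ∧ dz
Collecting like 3-forms: d(omega) = 0.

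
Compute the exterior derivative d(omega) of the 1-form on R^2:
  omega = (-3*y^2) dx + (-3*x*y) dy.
d(omega) = (3*y) dx ∧ dy

For a 1-form omega = sum_i f_i dx_i, the exterior derivative is
  d(omega) = sum_{i < j} (∂f_j/∂x_i - ∂f_i/∂x_j) dx_i ∧ dx_j.
  coefficient of dx ∧ dy: ∂f_2/∂x - ∂f_1/∂y = ∂(-3*x*y)/∂x - ∂(-3*y^2)/∂y = 3*y
Assembling: d(omega) = (3*y) dx ∧ dy.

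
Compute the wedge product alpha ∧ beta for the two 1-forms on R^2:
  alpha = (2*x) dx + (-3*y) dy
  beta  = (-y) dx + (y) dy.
alpha ∧ beta = (y*(2*x - 3*y)) dx ∧ dy

Distribute the wedge, using dx_i ∧ dx_j = -dx_j ∧ dx_i and dx_i ∧ dx_i = 0. For each pair (i, j) with i < j, the coefficient of dx_i ∧ dx_j in alpha ∧ beta is (alpha_i * beta_j - alpha_j * beta_i). Collecting: alpha ∧ beta = (y*(2*x - 3*y)) dx ∧ dy.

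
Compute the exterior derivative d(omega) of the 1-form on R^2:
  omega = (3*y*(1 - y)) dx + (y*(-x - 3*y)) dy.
d(omega) = (5*y - 3) dx ∧ dy

For a 1-form omega = sum_i f_i dx_i, the exterior derivative is
  d(omega) = sum_{i < j} (∂f_j/∂x_i - ∂f_i/∂x_j) dx_i ∧ dx_j.
  coefficient of dx ∧ dy: ∂f_2/∂x - ∂f_1/∂y = ∂(y*(-x - 3*y))/∂x - ∂(3*y*(1 - y))/∂y = 5*y - 3
Assembling: d(omega) = (5*y - 3) dx ∧ dy.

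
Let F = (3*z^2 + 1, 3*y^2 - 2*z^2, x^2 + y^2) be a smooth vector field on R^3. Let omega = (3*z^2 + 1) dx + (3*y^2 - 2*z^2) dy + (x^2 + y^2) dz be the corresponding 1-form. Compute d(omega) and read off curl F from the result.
d(omega) = (2*y + 4*z) dy ∧ dz + (-2*x + 6*z) dz ∧ dx + (0) dx ∧ dy; curl F = (2*y + 4*z, -2*x + 6*z, 0)

d omega = sum_{i<j} (∂f_j/∂x_i - ∂f_i/∂x_j) dx_i ∧ dx_j. Under the identification (dy ∧ dz, dz ∧ dx, dx ∧ dy) ↔ (e_x, e_y, e_z), the coefficients are exactly the components of curl F. Compute:
  ∂R/∂y - ∂Q/∂z = (2*y) - (-4*z) = 2*y + 4*z
  ∂P/∂z - ∂R/∂x = (6*z) - (2*x) = -2*x + 6*z
  ∂Q/∂x - ∂P/∂y = (0) - (0) = 0.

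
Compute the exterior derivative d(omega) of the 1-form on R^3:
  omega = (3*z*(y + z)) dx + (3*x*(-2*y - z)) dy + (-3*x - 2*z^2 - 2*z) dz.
d(omega) = (-6*y - 6*z) dx ∧ dy + (-3*y - 6*z - 3) dx ∧ dz + (3*x) dy ∧ dz

For a 1-form omega = sum_i f_i dx_i, the exterior derivative is
  d(omega) = sum_{i < j} (∂f_j/∂x_i - ∂f_i/∂x_j) dx_i ∧ dx_j.
  coefficient of dx ∧ dy: ∂f_2/∂x - ∂f_1/∂y = ∂(3*x*(-2*y - z))/∂x - ∂(3*z*(y + z))/∂y = -6*y - 6*z
  coefficient of dx ∧ dz: ∂f_3/∂x - ∂f_1/∂z = ∂(-3*x - 2*z^2 - 2*z)/∂x - ∂(3*z*(y + z))/∂z = -3*y - 6*z - 3
  coefficient of dy ∧ dz: ∂f_3/∂y - ∂f_2/∂z = ∂(-3*x - 2*z^2 - 2*z)/∂y - ∂(3*x*(-2*y - z))/∂z = 3*x
Assembling: d(omega) = (-6*y - 6*z) dx ∧ dy + (-3*y - 6*z - 3) dx ∧ dz + (3*x) dy ∧ dz.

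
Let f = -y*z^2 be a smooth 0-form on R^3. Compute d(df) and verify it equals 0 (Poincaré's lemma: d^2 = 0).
d(df) = 0

Step 1: df = sum_i (∂f/∂x_i) dx_i = (0) dx + (-z^2) dy + (-2*y*z) dz.
Step 2: Apply d again. Using the 1-form formula, the coefficient of dx ∧ dy in d(df) is ∂^2 f/∂x ∂y - ∂^2 f/∂y ∂x = (0) - (0) = 0 (equality of mixed partials for smooth f).
Similarly for dx ∧ dz and dy ∧ dz — all coefficients vanish. So d(df) = 0.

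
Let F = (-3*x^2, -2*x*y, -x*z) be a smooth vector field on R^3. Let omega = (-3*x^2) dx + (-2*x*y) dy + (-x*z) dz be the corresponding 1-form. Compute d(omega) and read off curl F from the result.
d(omega) = (0) dy ∧ dz + (z) dz ∧ dx + (-2*y) dx ∧ dy; curl F = (0, z, -2*y)

d omega = sum_{i<j} (∂f_j/∂x_i - ∂f_i/∂x_j) dx_i ∧ dx_j. Under the identification (dy ∧ dz, dz ∧ dx, dx ∧ dy) ↔ (e_x, e_y, e_z), the coefficients are exactly the components of curl F. Compute:
  ∂R/∂y - ∂Q/∂z = (0) - (0) = 0
  ∂P/∂z - ∂R/∂x = (0) - (-z) = z
  ∂Q/∂x - ∂P/∂y = (-2*y) - (0) = -2*y.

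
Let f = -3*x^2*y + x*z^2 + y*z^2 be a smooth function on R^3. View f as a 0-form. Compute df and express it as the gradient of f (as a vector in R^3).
df = (-6*x*y + z^2) dx + (-3*x^2 + z^2) dy + (2*z*(x + y)) dz; grad f = (-6*x*y + z^2, -3*x^2 + z^2, 2*z*(x + y))

For a 0-form f, d f = (∂f/∂x) dx + (∂f/∂y) dy + (∂f/∂z) dz. The components of the vector representation are exactly the entries of grad f in Cartesian coordinates:
  ∂f/∂x = -6*x*y + z^2
  ∂f/∂y = -3*x^2 + z^2
  ∂f/∂z = 2*z*(x + y).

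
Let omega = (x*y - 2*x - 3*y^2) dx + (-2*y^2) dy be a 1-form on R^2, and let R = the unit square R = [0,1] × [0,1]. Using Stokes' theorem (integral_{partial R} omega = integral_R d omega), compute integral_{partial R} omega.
integral_(partial R) omega = 5/2

Stokes: integral_partial_R omega = integral_R d omega with d omega = (∂Q/∂x - ∂P/∂y) dx ∧ dy.
  ∂Q/∂x = 0
  ∂P/∂y = x - 6*y
  integrand = ∂Q/∂x - ∂P/∂y = -x + 6*y.
Integrating over R: integral_0^1 integral_0^1 (-x + 6*y) dx dy = 5/2.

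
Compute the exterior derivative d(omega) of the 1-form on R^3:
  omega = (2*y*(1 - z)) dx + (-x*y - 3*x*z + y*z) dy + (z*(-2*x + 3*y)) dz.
d(omega) = (-y - z - 2) dx ∧ dy + (2*y - 2*z) dx ∧ dz + (3*x - y + 3*z) dy ∧ dz

For a 1-form omega = sum_i f_i dx_i, the exterior derivative is
  d(omega) = sum_{i < j} (∂f_j/∂x_i - ∂f_i/∂x_j) dx_i ∧ dx_j.
  coefficient of dx ∧ dy: ∂f_2/∂x - ∂f_1/∂y = ∂(-x*y - 3*x*z + y*z)/∂x - ∂(2*y*(1 - z))/∂y = -y - z - 2
  coefficient of dx ∧ dz: ∂f_3/∂x - ∂f_1/∂z = ∂(z*(-2*x + 3*y))/∂x - ∂(2*y*(1 - z))/∂z = 2*y - 2*z
  coefficient of dy ∧ dz: ∂f_3/∂y - ∂f_2/∂z = ∂(z*(-2*x + 3*y))/∂y - ∂(-x*y - 3*x*z + y*z)/∂z = 3*x - y + 3*z
Assembling: d(omega) = (-y - z - 2) dx ∧ dy + (2*y - 2*z) dx ∧ dz + (3*x - y + 3*z) dy ∧ dz.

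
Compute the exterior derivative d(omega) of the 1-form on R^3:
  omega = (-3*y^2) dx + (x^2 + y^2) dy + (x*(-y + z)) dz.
d(omega) = (2*x + 6*y) dx ∧ dy + (-y + z) dx ∧ dz + (-x) dy ∧ dz

For a 1-form omega = sum_i f_i dx_i, the exterior derivative is
  d(omega) = sum_{i < j} (∂f_j/∂x_i - ∂f_i/∂x_j) dx_i ∧ dx_j.
  coefficient of dx ∧ dy: ∂f_2/∂x - ∂f_1/∂y = ∂(x^2 + y^2)/∂x - ∂(-3*y^2)/∂y = 2*x + 6*y
  coefficient of dx ∧ dz: ∂f_3/∂x - ∂f_1/∂z = ∂(x*(-y + z))/∂x - ∂(-3*y^2)/∂z = -y + z
  coefficient of dy ∧ dz: ∂f_3/∂y - ∂f_2/∂z = ∂(x*(-y + z))/∂y - ∂(x^2 + y^2)/∂z = -x
Assembling: d(omega) = (2*x + 6*y) dx ∧ dy + (-y + z) dx ∧ dz + (-x) dy ∧ dz.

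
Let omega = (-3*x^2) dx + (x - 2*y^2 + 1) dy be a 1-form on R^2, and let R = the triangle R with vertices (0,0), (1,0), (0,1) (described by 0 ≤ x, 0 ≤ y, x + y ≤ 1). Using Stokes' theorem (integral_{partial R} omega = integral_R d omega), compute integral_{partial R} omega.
integral_(partial R) omega = 1/2

Stokes: integral_partial_R omega = integral_R d omega with d omega = (∂Q/∂x - ∂P/∂y) dx ∧ dy.
  ∂Q/∂x = 1
  ∂P/∂y = 0
  integrand = ∂Q/∂x - ∂P/∂y = 1.
Integrating over R: integral_0^1 integral_0^{1-x} (1) dy dx = 1/2.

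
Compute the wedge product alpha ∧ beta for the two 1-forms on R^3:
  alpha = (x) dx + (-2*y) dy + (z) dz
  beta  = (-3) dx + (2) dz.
alpha ∧ beta = (2*x + 3*z) dx ∧ dz + (-6*y) dx ∧ dy + (-4*y) dy ∧ dz

Distribute the wedge, using dx_i ∧ dx_j = -dx_j ∧ dx_i and dx_i ∧ dx_i = 0. For each pair (i, j) with i < j, the coefficient of dx_i ∧ dx_j in alpha ∧ beta is (alpha_i * beta_j - alpha_j * beta_i). Collecting: alpha ∧ beta = (2*x + 3*z) dx ∧ dz + (-6*y) dx ∧ dy + (-4*y) dy ∧ dz.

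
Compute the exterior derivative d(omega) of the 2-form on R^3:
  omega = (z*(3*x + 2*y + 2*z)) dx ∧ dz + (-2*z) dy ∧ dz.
d(omega) = (-2*z) dx ∧ dy ∧ dz

For a 2-form omega = sum_{i<j} g_{ij} dx_i ∧ dx_j, the exterior derivative is
  d(omega) = sum_{i<j} d(g_{ij}) ∧ dx_i ∧ dx_j = sum_{i<j, k} (∂g_{ij}/∂x_k) dx_k ∧ dx_i ∧ dx_j.
Expand each term, using dx_k ∧ dx_i ∧ dx_j = sgn(permutation) dx_{(a)} ∧ dx_{(b)} ∧ dx_{(c)} with (a < b < c) sorted:
  d(z*(3*x + 2*y + 2*z)) includes (∂/∂y)(z*(3*x + 2*y + 2*z)) dy = (2*z) dy, which multiplied by dx ∧ dz gives (-2*z) dx ∧ dy ∧ dz
Collecting like 3-forms: d(omega) = (-2*z) dx ∧ dy ∧ dz.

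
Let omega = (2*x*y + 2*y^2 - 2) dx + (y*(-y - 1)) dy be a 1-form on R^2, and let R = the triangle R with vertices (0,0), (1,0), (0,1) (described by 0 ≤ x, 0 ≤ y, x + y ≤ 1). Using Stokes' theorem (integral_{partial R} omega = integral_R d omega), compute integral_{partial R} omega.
integral_(partial R) omega = -1

Stokes: integral_partial_R omega = integral_R d omega with d omega = (∂Q/∂x - ∂P/∂y) dx ∧ dy.
  ∂Q/∂x = 0
  ∂P/∂y = 2*x + 4*y
  integrand = ∂Q/∂x - ∂P/∂y = -2*x - 4*y.
Integrating over R: integral_0^1 integral_0^{1-x} (-2*x - 4*y) dy dx = -1.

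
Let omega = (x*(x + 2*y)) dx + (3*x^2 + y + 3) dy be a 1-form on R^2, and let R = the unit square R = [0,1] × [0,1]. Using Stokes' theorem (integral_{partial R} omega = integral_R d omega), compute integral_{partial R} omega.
integral_(partial R) omega = 2

Stokes: integral_partial_R omega = integral_R d omega with d omega = (∂Q/∂x - ∂P/∂y) dx ∧ dy.
  ∂Q/∂x = 6*x
  ∂P/∂y = 2*x
  integrand = ∂Q/∂x - ∂P/∂y = 4*x.
Integrating over R: integral_0^1 integral_0^1 (4*x) dx dy = 2.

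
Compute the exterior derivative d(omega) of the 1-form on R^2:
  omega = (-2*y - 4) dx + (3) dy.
d(omega) = (2) dx ∧ dy

For a 1-form omega = sum_i f_i dx_i, the exterior derivative is
  d(omega) = sum_{i < j} (∂f_j/∂x_i - ∂f_i/∂x_j) dx_i ∧ dx_j.
  coefficient of dx ∧ dy: ∂f_2/∂x - ∂f_1/∂y = ∂(3)/∂x - ∂(-2*y - 4)/∂y = 2
Assembling: d(omega) = (2) dx ∧ dy.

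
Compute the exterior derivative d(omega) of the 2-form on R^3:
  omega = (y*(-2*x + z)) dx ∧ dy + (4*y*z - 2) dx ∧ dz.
d(omega) = (y - 4*z) dx ∧ dy ∧ dz

For a 2-form omega = sum_{i<j} g_{ij} dx_i ∧ dx_j, the exterior derivative is
  d(omega) = sum_{i<j} d(g_{ij}) ∧ dx_i ∧ dx_j = sum_{i<j, k} (∂g_{ij}/∂x_k) dx_k ∧ dx_i ∧ dx_j.
Expand each term, using dx_k ∧ dx_i ∧ dx_j = sgn(permutation) dx_{(a)} ∧ dx_{(b)} ∧ dx_{(c)} with (a < b < c) sorted:
  d(y*(-2*x + z)) includes (∂/∂z)(y*(-2*x + z)) dz = (y) dz, which multiplied by dx ∧ dy gives (y) dx ∧ dy ∧ dz
  d(4*y*z - 2) includes (∂/∂y)(4*y*z - 2) dy = (4*z) dy, which multiplied by dx ∧ dz gives (-4*z) dx ∧ dy ∧ dz
Collecting like 3-forms: d(omega) = (y - 4*z) dx ∧ dy ∧ dz.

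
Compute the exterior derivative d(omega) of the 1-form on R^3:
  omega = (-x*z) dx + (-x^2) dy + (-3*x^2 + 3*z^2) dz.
d(omega) = (-2*x) dx ∧ dy + (-5*x) dx ∧ dz

For a 1-form omega = sum_i f_i dx_i, the exterior derivative is
  d(omega) = sum_{i < j} (∂f_j/∂x_i - ∂f_i/∂x_j) dx_i ∧ dx_j.
  coefficient of dx ∧ dy: ∂f_2/∂x - ∂f_1/∂y = ∂(-x^2)/∂x - ∂(-x*z)/∂y = -2*x
  coefficient of dx ∧ dz: ∂f_3/∂x - ∂f_1/∂z = ∂(-3*x^2 + 3*z^2)/∂x - ∂(-x*z)/∂z = -5*x
Assembling: d(omega) = (-2*x) dx ∧ dy + (-5*x) dx ∧ dz.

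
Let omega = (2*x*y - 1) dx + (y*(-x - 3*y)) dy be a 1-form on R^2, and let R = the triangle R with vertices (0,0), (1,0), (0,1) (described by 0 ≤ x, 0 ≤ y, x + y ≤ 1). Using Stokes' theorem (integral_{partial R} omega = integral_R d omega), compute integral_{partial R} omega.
integral_(partial R) omega = -1/2

Stokes: integral_partial_R omega = integral_R d omega with d omega = (∂Q/∂x - ∂P/∂y) dx ∧ dy.
  ∂Q/∂x = -y
  ∂P/∂y = 2*x
  integrand = ∂Q/∂x - ∂P/∂y = -2*x - y.
Integrating over R: integral_0^1 integral_0^{1-x} (-2*x - y) dy dx = -1/2.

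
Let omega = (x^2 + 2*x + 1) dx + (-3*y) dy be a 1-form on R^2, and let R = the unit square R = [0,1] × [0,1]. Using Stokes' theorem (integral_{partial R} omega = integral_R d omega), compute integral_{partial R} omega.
integral_(partial R) omega = 0

Stokes: integral_partial_R omega = integral_R d omega with d omega = (∂Q/∂x - ∂P/∂y) dx ∧ dy.
  ∂Q/∂x = 0
  ∂P/∂y = 0
  integrand = ∂Q/∂x - ∂P/∂y = 0.
Integrating over R: integral_0^1 integral_0^1 (0) dx dy = 0.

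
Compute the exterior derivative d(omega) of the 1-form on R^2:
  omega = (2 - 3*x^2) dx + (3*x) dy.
d(omega) = (3) dx ∧ dy

For a 1-form omega = sum_i f_i dx_i, the exterior derivative is
  d(omega) = sum_{i < j} (∂f_j/∂x_i - ∂f_i/∂x_j) dx_i ∧ dx_j.
  coefficient of dx ∧ dy: ∂f_2/∂x - ∂f_1/∂y = ∂(3*x)/∂x - ∂(2 - 3*x^2)/∂y = 3
Assembling: d(omega) = (3) dx ∧ dy.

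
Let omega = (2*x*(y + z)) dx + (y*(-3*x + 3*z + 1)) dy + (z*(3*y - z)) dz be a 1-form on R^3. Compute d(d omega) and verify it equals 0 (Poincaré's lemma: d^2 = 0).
d(d omega) = 0

Step 1: d omega = sum_{i<j} (∂f_j/∂x_i - ∂f_i/∂x_j) dx_i ∧ dx_j:
  coeff of dx ∧ dy: -2*x - 3*y
  coeff of dx ∧ dz: -2*x
  coeff of dy ∧ dz: -3*y + 3*z
Step 2: Apply d again to each 2-form coefficient. The only possible 3-form in R^3 is dx ∧ dy ∧ dz, with coefficient
  ∂(coeff of dy∧dz)/∂x - ∂(coeff of dx∧dz)/∂y + ∂(coeff of dx∧dy)/∂z
  = ∂/∂x (-3*y + 3*z) - ∂/∂y (-2*x) + ∂/∂z (-2*x - 3*y).
Each of these terms simplifies to sums of mixed partials that cancel in pairs. The result is 0 (by equality of mixed partials for smooth functions — Schwarz / Clairaut).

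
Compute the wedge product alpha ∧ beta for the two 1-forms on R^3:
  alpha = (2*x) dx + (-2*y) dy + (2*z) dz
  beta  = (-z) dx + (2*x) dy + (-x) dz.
alpha ∧ beta = (4*x^2 - 2*y*z) dx ∧ dy + (-2*x^2 + 2*z^2) dx ∧ dz + (2*x*(y - 2*z)) dy ∧ dz

Distribute the wedge, using dx_i ∧ dx_j = -dx_j ∧ dx_i and dx_i ∧ dx_i = 0. For each pair (i, j) with i < j, the coefficient of dx_i ∧ dx_j in alpha ∧ beta is (alpha_i * beta_j - alpha_j * beta_i). Collecting: alpha ∧ beta = (4*x^2 - 2*y*z) dx ∧ dy + (-2*x^2 + 2*z^2) dx ∧ dz + (2*x*(y - 2*z)) dy ∧ dz.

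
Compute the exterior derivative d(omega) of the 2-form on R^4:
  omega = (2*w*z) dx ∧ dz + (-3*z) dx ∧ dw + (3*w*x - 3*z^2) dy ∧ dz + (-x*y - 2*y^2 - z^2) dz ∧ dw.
d(omega) = (-y + 2*z + 3) dx ∧ dz ∧ dw + (3*w) dx ∧ dy ∧ dz + (2*x - 4*y) dy ∧ dz ∧ dw

For a 2-form omega = sum_{i<j} g_{ij} dx_i ∧ dx_j, the exterior derivative is
  d(omega) = sum_{i<j} d(g_{ij}) ∧ dx_i ∧ dx_j = sum_{i<j, k} (∂g_{ij}/∂x_k) dx_k ∧ dx_i ∧ dx_j.
Expand each term, using dx_k ∧ dx_i ∧ dx_j = sgn(permutation) dx_{(a)} ∧ dx_{(b)} ∧ dx_{(c)} with (a < b < c) sorted:
  d(2*w*z) includes (∂/∂w)(2*w*z) dw = (2*z) dw, which multiplied by dx ∧ dz gives (2*z) dx ∧ dz ∧ dw
  d(-3*z) includes (∂/∂z)(-3*z) dz = (-3) dz, which multiplied by dx ∧ dw gives (3) dx ∧ dz ∧ dw
  d(3*w*x - 3*z^2) includes (∂/∂x)(3*w*x - 3*z^2) dx = (3*w) dx, which multiplied by dy ∧ dz gives (3*w) dx ∧ dy ∧ dz
  d(3*w*x - 3*z^2) includes (∂/∂w)(3*w*x - 3*z^2) dw = (3*x) dw, which multiplied by dy ∧ dz gives (3*x) dy ∧ dz ∧ dw
  d(-x*y - 2*y^2 - z^2) includes (∂/∂x)(-x*y - 2*y^2 - z^2) dx = (-y) dx, which multiplied by dz ∧ dw gives (-y) dx ∧ dz ∧ dw
  d(-x*y - 2*y^2 - z^2) includes (∂/∂y)(-x*y - 2*y^2 - z^2) dy = (-x - 4*y) dy, which multiplied by dz ∧ dw gives (-x - 4*y) dy ∧ dz ∧ dw
Collecting like 3-forms: d(omega) = (-y + 2*z + 3) dx ∧ dz ∧ dw + (3*w) dx ∧ dy ∧ dz + (2*x - 4*y) dy ∧ dz ∧ dw.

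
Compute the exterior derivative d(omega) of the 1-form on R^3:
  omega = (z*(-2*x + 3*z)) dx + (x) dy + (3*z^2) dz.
d(omega) = (1) dx ∧ dy + (2*x - 6*z) dx ∧ dz

For a 1-form omega = sum_i f_i dx_i, the exterior derivative is
  d(omega) = sum_{i < j} (∂f_j/∂x_i - ∂f_i/∂x_j) dx_i ∧ dx_j.
  coefficient of dx ∧ dy: ∂f_2/∂x - ∂f_1/∂y = ∂(x)/∂x - ∂(z*(-2*x + 3*z))/∂y = 1
  coefficient of dx ∧ dz: ∂f_3/∂x - ∂f_1/∂z = ∂(3*z^2)/∂x - ∂(z*(-2*x + 3*z))/∂z = 2*x - 6*z
Assembling: d(omega) = (1) dx ∧ dy + (2*x - 6*z) dx ∧ dz.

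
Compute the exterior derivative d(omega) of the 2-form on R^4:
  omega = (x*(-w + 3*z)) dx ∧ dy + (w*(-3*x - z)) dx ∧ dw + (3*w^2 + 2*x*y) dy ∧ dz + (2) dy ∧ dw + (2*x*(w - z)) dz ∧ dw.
d(omega) = (3*x + 2*y) dx ∧ dy ∧ dz + (-x) dx ∧ dy ∧ dw + (3*w - 2*z) dx ∧ dz ∧ dw + (6*w) dy ∧ dz ∧ dw

For a 2-form omega = sum_{i<j} g_{ij} dx_i ∧ dx_j, the exterior derivative is
  d(omega) = sum_{i<j} d(g_{ij}) ∧ dx_i ∧ dx_j = sum_{i<j, k} (∂g_{ij}/∂x_k) dx_k ∧ dx_i ∧ dx_j.
Expand each term, using dx_k ∧ dx_i ∧ dx_j = sgn(permutation) dx_{(a)} ∧ dx_{(b)} ∧ dx_{(c)} with (a < b < c) sorted:
  d(x*(-w + 3*z)) includes (∂/∂z)(x*(-w + 3*z)) dz = (3*x) dz, which multiplied by dx ∧ dy gives (3*x) dx ∧ dy ∧ dz
  d(x*(-w + 3*z)) includes (∂/∂w)(x*(-w + 3*z)) dw = (-x) dw, which multiplied by dx ∧ dy gives (-x) dx ∧ dy ∧ dw
  d(w*(-3*x - z)) includes (∂/∂z)(w*(-3*x - z)) dz = (-w) dz, which multiplied by dx ∧ dw gives (w) dx ∧ dz ∧ dw
  d(3*w^2 + 2*x*y) includes (∂/∂x)(3*w^2 + 2*x*y) dx = (2*y) dx, which multiplied by dy ∧ dz gives (2*y) dx ∧ dy ∧ dz
  d(3*w^2 + 2*x*y) includes (∂/∂w)(3*w^2 + 2*x*y) dw = (6*w) dw, which multiplied by dy ∧ dz gives (6*w) dy ∧ dz ∧ dw
  d(2*x*(w - z)) includes (∂/∂x)(2*x*(w - z)) dx = (2*w - 2*z) dx, which multiplied by dz ∧ dw gives (2*w - 2*z) dx ∧ dz ∧ dw
Collecting like 3-forms: d(omega) = (3*x + 2*y) dx ∧ dy ∧ dz + (-x) dx ∧ dy ∧ dw + (3*w - 2*z) dx ∧ dz ∧ dw + (6*w) dy ∧ dz ∧ dw.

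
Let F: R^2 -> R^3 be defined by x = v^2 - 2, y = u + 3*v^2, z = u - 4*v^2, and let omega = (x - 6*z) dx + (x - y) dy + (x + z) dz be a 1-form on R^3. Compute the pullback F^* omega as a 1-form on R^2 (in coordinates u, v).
F^* omega = (-5*v^2 - 4) du + (-26*u*v + 62*v^3) dv

Using F^*(f dg) = (f ∘ F) d(g ∘ F), substitute each coordinate x_i by F_i(u, v) in f_i, and replace dx_i by d F_i = (∂F_i/∂u) du + (∂F_i/∂v) dv.
  For the x component: f_1(F) = -6*u + 25*v^2 - 2; d F_1 = (0) du + (2*v) dv
  For the y component: f_2(F) = -u - 2*v^2 - 2; d F_2 = (1) du + (6*v) dv
  For the z component: f_3(F) = u - 3*v^2 - 2; d F_3 = (1) du + (-8*v) dv
Combining and collecting du, dv coefficients:
  coeff of du: -5*v^2 - 4
  coeff of dv: -26*u*v + 62*v^3
F^* omega = (-5*v^2 - 4) du + (-26*u*v + 62*v^3) dv.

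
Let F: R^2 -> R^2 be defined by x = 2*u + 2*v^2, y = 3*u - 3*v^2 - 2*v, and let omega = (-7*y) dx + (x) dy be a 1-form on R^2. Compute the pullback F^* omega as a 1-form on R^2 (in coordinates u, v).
F^* omega = (-36*u + 48*v^2 + 28*v) du + (-96*u*v - 4*u + 72*v^3 + 52*v^2) dv

Using F^*(f dg) = (f ∘ F) d(g ∘ F), substitute each coordinate x_i by F_i(u, v) in f_i, and replace dx_i by d F_i = (∂F_i/∂u) du + (∂F_i/∂v) dv.
  For the x component: f_1(F) = -21*u + 21*v^2 + 14*v; d F_1 = (2) du + (4*v) dv
  For the y component: f_2(F) = 2*u + 2*v^2; d F_2 = (3) du + (-6*v - 2) dv
Combining and collecting du, dv coefficients:
  coeff of du: -36*u + 48*v^2 + 28*v
  coeff of dv: -96*u*v - 4*u + 72*v^3 + 52*v^2
F^* omega = (-36*u + 48*v^2 + 28*v) du + (-96*u*v - 4*u + 72*v^3 + 52*v^2) dv.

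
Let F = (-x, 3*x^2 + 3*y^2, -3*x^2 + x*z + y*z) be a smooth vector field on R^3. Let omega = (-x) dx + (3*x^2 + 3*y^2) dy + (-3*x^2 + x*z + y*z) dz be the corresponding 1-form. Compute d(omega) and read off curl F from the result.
d(omega) = (z) dy ∧ dz + (6*x - z) dz ∧ dx + (6*x) dx ∧ dy; curl F = (z, 6*x - z, 6*x)

d omega = sum_{i<j} (∂f_j/∂x_i - ∂f_i/∂x_j) dx_i ∧ dx_j. Under the identification (dy ∧ dz, dz ∧ dx, dx ∧ dy) ↔ (e_x, e_y, e_z), the coefficients are exactly the components of curl F. Compute:
  ∂R/∂y - ∂Q/∂z = (z) - (0) = z
  ∂P/∂z - ∂R/∂x = (0) - (-6*x + z) = 6*x - z
  ∂Q/∂x - ∂P/∂y = (6*x) - (0) = 6*x.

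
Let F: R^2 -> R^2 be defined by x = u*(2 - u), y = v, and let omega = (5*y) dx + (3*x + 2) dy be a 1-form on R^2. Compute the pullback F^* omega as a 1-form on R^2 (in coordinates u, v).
F^* omega = (10*v*(1 - u)) du + (-3*u^2 + 6*u + 2) dv

Using F^*(f dg) = (f ∘ F) d(g ∘ F), substitute each coordinate x_i by F_i(u, v) in f_i, and replace dx_i by d F_i = (∂F_i/∂u) du + (∂F_i/∂v) dv.
  For the x component: f_1(F) = 5*v; d F_1 = (2 - 2*u) du + (0) dv
  For the y component: f_2(F) = -3*u^2 + 6*u + 2; d F_2 = (0) du + (1) dv
Combining and collecting du, dv coefficients:
  coeff of du: 10*v*(1 - u)
  coeff of dv: -3*u^2 + 6*u + 2
F^* omega = (10*v*(1 - u)) du + (-3*u^2 + 6*u + 2) dv.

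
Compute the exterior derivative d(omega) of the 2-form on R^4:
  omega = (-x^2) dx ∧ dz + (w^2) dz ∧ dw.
d(omega) = 0

For a 2-form omega = sum_{i<j} g_{ij} dx_i ∧ dx_j, the exterior derivative is
  d(omega) = sum_{i<j} d(g_{ij}) ∧ dx_i ∧ dx_j = sum_{i<j, k} (∂g_{ij}/∂x_k) dx_k ∧ dx_i ∧ dx_j.
Expand each term, using dx_k ∧ dx_i ∧ dx_j = sgn(permutation) dx_{(a)} ∧ dx_{(b)} ∧ dx_{(c)} with (a < b < c) sorted:

Collecting like 3-forms: d(omega) = 0.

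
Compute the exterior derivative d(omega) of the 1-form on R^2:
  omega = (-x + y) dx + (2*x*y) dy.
d(omega) = (2*y - 1) dx ∧ dy

For a 1-form omega = sum_i f_i dx_i, the exterior derivative is
  d(omega) = sum_{i < j} (∂f_j/∂x_i - ∂f_i/∂x_j) dx_i ∧ dx_j.
  coefficient of dx ∧ dy: ∂f_2/∂x - ∂f_1/∂y = ∂(2*x*y)/∂x - ∂(-x + y)/∂y = 2*y - 1
Assembling: d(omega) = (2*y - 1) dx ∧ dy.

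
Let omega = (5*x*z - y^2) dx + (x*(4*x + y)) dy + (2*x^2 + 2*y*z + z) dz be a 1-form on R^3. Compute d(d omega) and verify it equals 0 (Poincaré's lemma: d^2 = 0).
d(d omega) = 0

Step 1: d omega = sum_{i<j} (∂f_j/∂x_i - ∂f_i/∂x_j) dx_i ∧ dx_j:
  coeff of dx ∧ dy: 8*x + 3*y
  coeff of dx ∧ dz: -x
  coeff of dy ∧ dz: 2*z
Step 2: Apply d again to each 2-form coefficient. The only possible 3-form in R^3 is dx ∧ dy ∧ dz, with coefficient
  ∂(coeff of dy∧dz)/∂x - ∂(coeff of dx∧dz)/∂y + ∂(coeff of dx∧dy)/∂z
  = ∂/∂x (2*z) - ∂/∂y (-x) + ∂/∂z (8*x + 3*y).
Each of these terms simplifies to sums of mixed partials that cancel in pairs. The result is 0 (by equality of mixed partials for smooth functions — Schwarz / Clairaut).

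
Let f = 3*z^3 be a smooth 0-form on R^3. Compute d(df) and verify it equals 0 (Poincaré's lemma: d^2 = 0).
d(df) = 0

Step 1: df = sum_i (∂f/∂x_i) dx_i = (0) dx + (0) dy + (9*z^2) dz.
Step 2: Apply d again. Using the 1-form formula, the coefficient of dx ∧ dy in d(df) is ∂^2 f/∂x ∂y - ∂^2 f/∂y ∂x = (0) - (0) = 0 (equality of mixed partials for smooth f).
Similarly for dx ∧ dz and dy ∧ dz — all coefficients vanish. So d(df) = 0.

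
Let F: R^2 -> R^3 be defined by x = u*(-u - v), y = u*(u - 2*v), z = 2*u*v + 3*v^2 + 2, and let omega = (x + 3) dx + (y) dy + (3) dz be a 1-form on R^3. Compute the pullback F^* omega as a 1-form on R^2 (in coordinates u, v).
F^* omega = (4*u^3 - 3*u^2*v + 5*u*v^2 - 6*u + 3*v) du + (-u^3 + 5*u^2*v + 3*u + 18*v) dv

Using F^*(f dg) = (f ∘ F) d(g ∘ F), substitute each coordinate x_i by F_i(u, v) in f_i, and replace dx_i by d F_i = (∂F_i/∂u) du + (∂F_i/∂v) dv.
  For the x component: f_1(F) = -u^2 - u*v + 3; d F_1 = (-2*u - v) du + (-u) dv
  For the y component: f_2(F) = u*(u - 2*v); d F_2 = (2*u - 2*v) du + (-2*u) dv
  For the z component: f_3(F) = 3; d F_3 = (2*v) du + (2*u + 6*v) dv
Combining and collecting du, dv coefficients:
  coeff of du: 4*u^3 - 3*u^2*v + 5*u*v^2 - 6*u + 3*v
  coeff of dv: -u^3 + 5*u^2*v + 3*u + 18*v
F^* omega = (4*u^3 - 3*u^2*v + 5*u*v^2 - 6*u + 3*v) du + (-u^3 + 5*u^2*v + 3*u + 18*v) dv.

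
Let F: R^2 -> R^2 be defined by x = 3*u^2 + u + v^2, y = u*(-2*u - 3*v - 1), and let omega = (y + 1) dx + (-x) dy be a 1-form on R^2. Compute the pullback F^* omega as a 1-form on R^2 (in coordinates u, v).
F^* omega = (-9*u^2*v - u^2 + 4*u*v^2 + 6*u + 3*v^3 + v^2 + 1) du + (9*u^3 - 4*u^2*v + 3*u^2 - 3*u*v^2 - 2*u*v + 2*v) dv

Using F^*(f dg) = (f ∘ F) d(g ∘ F), substitute each coordinate x_i by F_i(u, v) in f_i, and replace dx_i by d F_i = (∂F_i/∂u) du + (∂F_i/∂v) dv.
  For the x component: f_1(F) = -2*u^2 - 3*u*v - u + 1; d F_1 = (6*u + 1) du + (2*v) dv
  For the y component: f_2(F) = -3*u^2 - u - v^2; d F_2 = (-4*u - 3*v - 1) du + (-3*u) dv
Combining and collecting du, dv coefficients:
  coeff of du: -9*u^2*v - u^2 + 4*u*v^2 + 6*u + 3*v^3 + v^2 + 1
  coeff of dv: 9*u^3 - 4*u^2*v + 3*u^2 - 3*u*v^2 - 2*u*v + 2*v
F^* omega = (-9*u^2*v - u^2 + 4*u*v^2 + 6*u + 3*v^3 + v^2 + 1) du + (9*u^3 - 4*u^2*v + 3*u^2 - 3*u*v^2 - 2*u*v + 2*v) dv.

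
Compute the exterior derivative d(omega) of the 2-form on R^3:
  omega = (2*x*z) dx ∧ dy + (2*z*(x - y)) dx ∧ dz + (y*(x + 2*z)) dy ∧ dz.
d(omega) = (2*x + y + 2*z) dx ∧ dy ∧ dz

For a 2-form omega = sum_{i<j} g_{ij} dx_i ∧ dx_j, the exterior derivative is
  d(omega) = sum_{i<j} d(g_{ij}) ∧ dx_i ∧ dx_j = sum_{i<j, k} (∂g_{ij}/∂x_k) dx_k ∧ dx_i ∧ dx_j.
Expand each term, using dx_k ∧ dx_i ∧ dx_j = sgn(permutation) dx_{(a)} ∧ dx_{(b)} ∧ dx_{(c)} with (a < b < c) sorted:
  d(2*x*z) includes (∂/∂z)(2*x*z) dz = (2*x) dz, which multiplied by dx ∧ dy gives (2*x) dx ∧ dy ∧ dz
  d(2*z*(x - y)) includes (∂/∂y)(2*z*(x - y)) dy = (-2*z) dy, which multiplied by dx ∧ dz gives (2*z) dx ∧ dy ∧ dz
  d(y*(x + 2*z)) includes (∂/∂x)(y*(x + 2*z)) dx = (y) dx, which multiplied by dy ∧ dz gives (y) dx ∧ dy ∧ dz
Collecting like 3-forms: d(omega) = (2*x + y + 2*z) dx ∧ dy ∧ dz.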